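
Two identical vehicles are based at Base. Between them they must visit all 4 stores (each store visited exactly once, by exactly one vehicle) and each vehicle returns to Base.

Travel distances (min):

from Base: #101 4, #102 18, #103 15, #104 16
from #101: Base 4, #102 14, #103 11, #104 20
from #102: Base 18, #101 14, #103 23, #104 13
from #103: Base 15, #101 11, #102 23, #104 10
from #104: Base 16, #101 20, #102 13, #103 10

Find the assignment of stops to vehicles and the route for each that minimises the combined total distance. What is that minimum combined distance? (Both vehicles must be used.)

Try each way of splitting the stops between the two vehicles (each non-empty) and, for each split, find the best tour for each vehicle:
  {#101} + {#102, #103, #104}: 8 + 56 = 64
  {#102} + {#101, #103, #104}: 36 + 41 = 77
  {#101, #102} + {#103, #104}: 36 + 41 = 77
  {#103} + {#101, #102, #104}: 30 + 47 = 77
  {#101, #103} + {#102, #104}: 30 + 47 = 77
  {#102, #103} + {#101, #104}: 56 + 40 = 96
  … (7 splits in total)
Best: vehicle 1 Base → #101 → Base = 8; vehicle 2 Base → #102 → #104 → #103 → Base = 56; combined 64.

Minimum combined distance: 64 min.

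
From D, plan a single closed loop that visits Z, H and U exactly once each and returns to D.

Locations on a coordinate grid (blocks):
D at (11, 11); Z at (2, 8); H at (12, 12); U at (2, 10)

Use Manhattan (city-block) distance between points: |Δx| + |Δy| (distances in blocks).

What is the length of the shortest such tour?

With 3 stops there are 3!/2 = 3 distinct round trips (a route and its reverse cost the same).
D→Z→H→U→D: 12+14+12+10 = 48
D→Z→U→H→D: 12+2+12+2 = 28
D→H→Z→U→D: 2+14+2+10 = 28
The minimum is 28.
One optimal route: D → Z → U → H → D (or its reverse).

28 blocks — the shortest possible round trip.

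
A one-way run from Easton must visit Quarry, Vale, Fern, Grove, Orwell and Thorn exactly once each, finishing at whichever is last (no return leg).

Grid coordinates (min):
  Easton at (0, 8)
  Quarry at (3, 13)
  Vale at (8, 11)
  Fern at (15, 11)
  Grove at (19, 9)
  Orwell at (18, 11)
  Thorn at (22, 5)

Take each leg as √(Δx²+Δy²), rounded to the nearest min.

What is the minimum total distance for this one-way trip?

Shortest open route: 28 min.

There are 6! = 720 possible orderings.
Easton → Quarry → Vale → Fern → Grove → Orwell → Thorn: 6+5+7+4+2+7 = 31
Easton → Quarry → Vale → Fern → Grove → Thorn → Orwell: 6+5+7+4+5+7 = 34
Easton → Quarry → Vale → Fern → Orwell → Grove → Thorn: 6+5+7+3+2+5 = 28
Easton → Quarry → Vale → Fern → Orwell → Thorn → Grove: 6+5+7+3+7+5 = 33
Easton → Quarry → Vale → Fern → Thorn → Grove → Orwell: 6+5+7+9+5+2 = 34
Easton → Quarry → Vale → Fern → Thorn → Orwell → Grove: 6+5+7+9+7+2 = 36
Easton → Quarry → Vale → Grove → Fern → Orwell → Thorn: 6+5+11+4+3+7 = 36
Easton → Quarry → Vale → Grove → Fern → Thorn → Orwell: 6+5+11+4+9+7 = 42
… (712 more)
The minimum is 28.
One shortest path: Easton → Quarry → Vale → Fern → Orwell → Grove → Thorn.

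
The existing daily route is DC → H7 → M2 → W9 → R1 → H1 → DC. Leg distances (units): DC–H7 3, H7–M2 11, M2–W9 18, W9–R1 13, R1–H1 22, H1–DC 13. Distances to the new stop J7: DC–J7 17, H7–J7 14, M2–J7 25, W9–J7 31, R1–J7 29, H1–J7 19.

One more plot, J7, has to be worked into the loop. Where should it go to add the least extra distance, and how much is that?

Adding 23 by placing J7 on the H1–DC leg.

Insertion cost between consecutive stops i–j is d(i,J7) + d(J7,j) − d(i,j):
  between DC and H7: 17 + 14 − 3 = 28
  between H7 and M2: 14 + 25 − 11 = 28
  between M2 and W9: 25 + 31 − 18 = 38
  between W9 and R1: 31 + 29 − 13 = 47
  between R1 and H1: 29 + 19 − 22 = 26
  between H1 and DC: 19 + 17 − 13 = 23
Cheapest insertion is between H1 and DC, adding 23.
New total = 80 + 23 = 103.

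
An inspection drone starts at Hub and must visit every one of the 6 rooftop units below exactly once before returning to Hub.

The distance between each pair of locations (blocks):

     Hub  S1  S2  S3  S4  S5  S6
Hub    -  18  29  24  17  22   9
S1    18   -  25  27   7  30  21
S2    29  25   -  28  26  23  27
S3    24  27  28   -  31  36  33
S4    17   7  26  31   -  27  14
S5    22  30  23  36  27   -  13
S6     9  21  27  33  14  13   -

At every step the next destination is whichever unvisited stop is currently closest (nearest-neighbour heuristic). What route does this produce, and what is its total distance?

From Hub: distances to unvisited — S6=9, S4=17, S1=18, S5=22, S3=24, S2=29. Nearest is S6 (9).
From S6: distances to unvisited — S5=13, S4=14, S1=21, S2=27, S3=33. Nearest is S5 (13).
From S5: distances to unvisited — S2=23, S4=27, S1=30, S3=36. Nearest is S2 (23).
From S2: distances to unvisited — S1=25, S4=26, S3=28. Nearest is S1 (25).
From S1: distances to unvisited — S4=7, S3=27. Nearest is S4 (7).
From S4: distances to unvisited — S3=31. Nearest is S3 (31).
Return S3→Hub: 24.
Total = 9 + 13 + 23 + 25 + 7 + 31 + 24 = 132.

132 blocks along Hub → S6 → S5 → S2 → S1 → S4 → S3 → Hub.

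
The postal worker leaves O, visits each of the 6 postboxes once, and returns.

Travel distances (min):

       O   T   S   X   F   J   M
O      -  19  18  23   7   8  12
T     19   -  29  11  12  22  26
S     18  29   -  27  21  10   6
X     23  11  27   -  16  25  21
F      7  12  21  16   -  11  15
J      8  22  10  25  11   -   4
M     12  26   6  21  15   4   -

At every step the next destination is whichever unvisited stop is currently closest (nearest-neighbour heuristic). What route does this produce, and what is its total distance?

From O: distances to unvisited — F=7, J=8, M=12, S=18, T=19, X=23. Nearest is F (7).
From F: distances to unvisited — J=11, T=12, M=15, X=16, S=21. Nearest is J (11).
From J: distances to unvisited — M=4, S=10, T=22, X=25. Nearest is M (4).
From M: distances to unvisited — S=6, X=21, T=26. Nearest is S (6).
From S: distances to unvisited — X=27, T=29. Nearest is X (27).
From X: distances to unvisited — T=11. Nearest is T (11).
Return T→O: 19.
Total = 7 + 11 + 4 + 6 + 27 + 11 + 19 = 85.

85 min along O → F → J → M → S → X → T → O.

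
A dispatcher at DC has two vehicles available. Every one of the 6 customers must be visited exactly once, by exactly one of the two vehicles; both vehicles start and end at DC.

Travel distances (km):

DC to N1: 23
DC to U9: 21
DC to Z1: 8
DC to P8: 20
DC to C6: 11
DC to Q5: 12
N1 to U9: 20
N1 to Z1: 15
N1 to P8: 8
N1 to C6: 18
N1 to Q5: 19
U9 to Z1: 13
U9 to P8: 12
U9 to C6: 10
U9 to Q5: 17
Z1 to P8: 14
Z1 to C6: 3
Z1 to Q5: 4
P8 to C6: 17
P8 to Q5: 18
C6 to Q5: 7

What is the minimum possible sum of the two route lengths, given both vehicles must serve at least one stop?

Minimum combined distance: 88 km.

There are 2^5 − 1 = 31 ways to divide the 6 stops into two non-empty groups. For each, the best each vehicle can do is its own shortest tour through its group:
  {N1} + {U9, Z1, P8, C6, Q5}: 46 + 61 = 107
  {U9} + {N1, Z1, P8, C6, Q5}: 42 + 65 = 107
  {N1, U9} + {Z1, P8, C6, Q5}: 64 + 56 = 120
  {Z1} + {N1, U9, P8, C6, Q5}: 16 + 72 = 88
  {N1, Z1} + {U9, P8, C6, Q5}: 46 + 61 = 107
  {U9, Z1} + {N1, P8, C6, Q5}: 42 + 65 = 107
  … (31 splits in total)
Best: vehicle 1 DC → Z1 → DC = 16; vehicle 2 DC → N1 → P8 → U9 → C6 → Q5 → DC = 72; combined 88.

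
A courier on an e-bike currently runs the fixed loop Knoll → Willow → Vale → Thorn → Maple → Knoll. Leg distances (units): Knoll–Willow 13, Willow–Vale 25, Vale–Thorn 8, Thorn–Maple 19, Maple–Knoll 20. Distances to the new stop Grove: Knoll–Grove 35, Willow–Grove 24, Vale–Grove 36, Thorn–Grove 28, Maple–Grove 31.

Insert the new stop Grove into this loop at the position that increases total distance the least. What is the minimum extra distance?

Insertion cost between consecutive stops i–j is d(i,Grove) + d(Grove,j) − d(i,j):
  between Knoll and Willow: 35 + 24 − 13 = 46
  between Willow and Vale: 24 + 36 − 25 = 35
  between Vale and Thorn: 36 + 28 − 8 = 56
  between Thorn and Maple: 28 + 31 − 19 = 40
  between Maple and Knoll: 31 + 35 − 20 = 46
Cheapest insertion is between Willow and Vale, adding 35.
New total = 85 + 35 = 120.

+35 — insert Grove between Willow and Vale.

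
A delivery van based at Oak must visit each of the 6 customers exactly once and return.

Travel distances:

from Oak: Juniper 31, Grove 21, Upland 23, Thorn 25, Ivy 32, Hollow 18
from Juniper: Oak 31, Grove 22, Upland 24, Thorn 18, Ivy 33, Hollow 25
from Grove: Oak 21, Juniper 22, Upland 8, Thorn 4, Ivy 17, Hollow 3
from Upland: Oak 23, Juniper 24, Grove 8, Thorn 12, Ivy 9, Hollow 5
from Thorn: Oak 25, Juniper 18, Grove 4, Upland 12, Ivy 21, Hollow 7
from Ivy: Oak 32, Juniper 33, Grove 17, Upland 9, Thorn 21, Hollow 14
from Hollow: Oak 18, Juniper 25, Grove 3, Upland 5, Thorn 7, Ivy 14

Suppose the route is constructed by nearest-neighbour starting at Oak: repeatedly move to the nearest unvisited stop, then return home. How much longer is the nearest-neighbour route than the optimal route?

Excess over optimum: 8.

Oak: Hollow=18, Grove=21, Upland=23, Thorn=25, Juniper=31, Ivy=32 ⇒ Hollow
Hollow: Grove=3, Upland=5, Thorn=7, Ivy=14, Juniper=25 ⇒ Grove
Grove: Thorn=4, Upland=8, Ivy=17, Juniper=22 ⇒ Thorn
Thorn: Upland=12, Juniper=18, Ivy=21 ⇒ Upland
Upland: Ivy=9, Juniper=24 ⇒ Ivy
Ivy: Juniper=33 ⇒ Juniper
NN route Oak → Hollow → Grove → Thorn → Upland → Ivy → Juniper → Oak costs 110.
Optimal: Oak → Juniper → Thorn → Grove → Upland → Ivy → Hollow → Oak costs 102 (by enumerating all 360 distinct tours).
Excess = 110 − 102 = 8.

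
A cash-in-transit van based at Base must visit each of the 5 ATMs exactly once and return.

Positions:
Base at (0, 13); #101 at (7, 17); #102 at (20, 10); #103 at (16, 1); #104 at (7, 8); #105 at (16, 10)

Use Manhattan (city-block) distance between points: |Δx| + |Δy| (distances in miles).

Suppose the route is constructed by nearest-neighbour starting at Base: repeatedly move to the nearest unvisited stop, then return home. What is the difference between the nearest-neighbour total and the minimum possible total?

The nearest-neighbour route is 4 miles longer than optimal.

Base: #101=11, #104=12, #105=19, #102=23, #103=28 ⇒ #101
#101: #104=9, #105=16, #102=20, #103=25 ⇒ #104
#104: #105=11, #102=15, #103=16 ⇒ #105
#105: #102=4, #103=9 ⇒ #102
#102: #103=13 ⇒ #103
NN route Base → #101 → #104 → #105 → #102 → #103 → Base costs 76.
Optimal: Base → #101 → #102 → #105 → #103 → #104 → Base costs 72 (by enumerating all 60 distinct tours).
Excess = 76 − 72 = 4.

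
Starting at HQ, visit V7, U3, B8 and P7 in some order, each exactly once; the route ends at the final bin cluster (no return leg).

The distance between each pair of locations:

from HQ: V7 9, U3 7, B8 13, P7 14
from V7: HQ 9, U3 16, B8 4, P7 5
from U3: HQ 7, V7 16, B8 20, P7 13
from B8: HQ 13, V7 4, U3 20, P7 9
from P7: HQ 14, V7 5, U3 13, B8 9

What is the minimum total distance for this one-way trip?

There are 4! = 24 possible orderings.
HQ - V7 - U3 - B8 - P7: 9+16+20+9 = 54
HQ - V7 - U3 - P7 - B8: 9+16+13+9 = 47
HQ - V7 - B8 - U3 - P7: 9+4+20+13 = 46
HQ - V7 - B8 - P7 - U3: 9+4+9+13 = 35
HQ - V7 - P7 - U3 - B8: 9+5+13+20 = 47
HQ - V7 - P7 - B8 - U3: 9+5+9+20 = 43
HQ - U3 - V7 - B8 - P7: 7+16+4+9 = 36
HQ - U3 - V7 - P7 - B8: 7+16+5+9 = 37
HQ - U3 - B8 - V7 - P7: 7+20+4+5 = 36
HQ - U3 - B8 - P7 - V7: 7+20+9+5 = 41
HQ - U3 - P7 - V7 - B8: 7+13+5+4 = 29
HQ - U3 - P7 - B8 - V7: 7+13+9+4 = 33
HQ - B8 - V7 - U3 - P7: 13+4+16+13 = 46
HQ - B8 - V7 - P7 - U3: 13+4+5+13 = 35
… (10 more)
The minimum is 29.
One shortest path: HQ → U3 → P7 → V7 → B8.

Shortest open route: 29.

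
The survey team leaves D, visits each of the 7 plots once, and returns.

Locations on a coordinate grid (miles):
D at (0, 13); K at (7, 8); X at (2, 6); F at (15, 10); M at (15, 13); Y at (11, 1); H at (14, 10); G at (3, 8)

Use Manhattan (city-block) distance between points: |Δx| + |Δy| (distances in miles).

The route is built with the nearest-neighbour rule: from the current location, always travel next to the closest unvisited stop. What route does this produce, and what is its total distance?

Nearest-neighbour total = 70 miles; route D → G → X → K → H → F → M → Y → D.

At D the remaining stops are G 8, X 9, K 12, M 15, H 17, F 18, Y 23; go to G.
At G the remaining stops are X 3, K 4, H 13, F 14, Y 15, M 17; go to X.
At X the remaining stops are K 7, Y 14, H 16, F 17, M 20; go to K.
At K the remaining stops are H 9, F 10, Y 11, M 13; go to H.
At H the remaining stops are F 1, M 4, Y 12; go to F.
At F the remaining stops are M 3, Y 13; go to M.
At M the remaining stops are Y 16; go to Y.
Return Y→D: 23.
Total = 8 + 3 + 7 + 9 + 1 + 3 + 16 + 23 = 70.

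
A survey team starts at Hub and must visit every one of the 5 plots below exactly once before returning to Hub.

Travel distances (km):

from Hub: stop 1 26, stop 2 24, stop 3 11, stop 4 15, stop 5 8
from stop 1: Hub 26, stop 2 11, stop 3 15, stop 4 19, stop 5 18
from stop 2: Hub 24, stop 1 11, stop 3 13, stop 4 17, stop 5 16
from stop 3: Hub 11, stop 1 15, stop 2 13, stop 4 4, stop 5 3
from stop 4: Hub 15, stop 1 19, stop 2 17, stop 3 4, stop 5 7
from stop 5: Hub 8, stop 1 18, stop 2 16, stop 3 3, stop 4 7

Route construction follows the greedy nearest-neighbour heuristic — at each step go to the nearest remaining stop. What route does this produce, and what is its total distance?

Hub → [stop 5:8 / stop 3:11 / stop 4:15 / stop 2:24 / stop 1:26] → stop 5 (8)
stop 5 → [stop 3:3 / stop 4:7 / stop 2:16 / stop 1:18] → stop 3 (3)
stop 3 → [stop 4:4 / stop 2:13 / stop 1:15] → stop 4 (4)
stop 4 → [stop 2:17 / stop 1:19] → stop 2 (17)
stop 2 → [stop 1:11] → stop 1 (11)
Return stop 1→Hub: 26.
Total = 8 + 3 + 4 + 17 + 11 + 26 = 69.

Total distance 69 km via the nearest-neighbour route Hub → stop 5 → stop 3 → stop 4 → stop 2 → stop 1 → Hub.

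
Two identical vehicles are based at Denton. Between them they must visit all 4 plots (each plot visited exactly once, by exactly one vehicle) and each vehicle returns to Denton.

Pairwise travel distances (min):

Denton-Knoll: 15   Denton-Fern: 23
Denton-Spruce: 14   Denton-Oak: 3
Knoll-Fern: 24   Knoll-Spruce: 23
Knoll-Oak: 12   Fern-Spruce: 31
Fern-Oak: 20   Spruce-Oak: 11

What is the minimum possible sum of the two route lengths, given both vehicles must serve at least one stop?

Check every non-empty split of the stops between the two vehicles; for each half take its own optimal tour:
  {Knoll} + {Fern, Spruce, Oak}: 30 + 68 = 98
  {Fern} + {Knoll, Spruce, Oak}: 46 + 52 = 98
  {Knoll, Fern} + {Spruce, Oak}: 62 + 28 = 90
  {Spruce} + {Knoll, Fern, Oak}: 28 + 62 = 90
  {Knoll, Spruce} + {Fern, Oak}: 52 + 46 = 98
  {Fern, Spruce} + {Knoll, Oak}: 68 + 30 = 98
  … (7 splits in total)
Best: vehicle 1 Denton → Knoll → Fern → Denton = 62; vehicle 2 Denton → Spruce → Oak → Denton = 28; combined 90.

90 min — the smallest possible combined total.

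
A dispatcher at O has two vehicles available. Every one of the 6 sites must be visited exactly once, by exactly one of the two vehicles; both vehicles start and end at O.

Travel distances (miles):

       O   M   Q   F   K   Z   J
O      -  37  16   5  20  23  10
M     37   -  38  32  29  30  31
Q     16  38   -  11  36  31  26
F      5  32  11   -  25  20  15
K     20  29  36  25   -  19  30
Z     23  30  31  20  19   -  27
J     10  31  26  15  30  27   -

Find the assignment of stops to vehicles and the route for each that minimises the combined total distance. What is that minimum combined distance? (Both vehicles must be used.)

There are 2^5 − 1 = 31 ways to divide the 6 stops into two non-empty groups. For each, the best each vehicle can do is its own shortest tour through its group:
  {M} + {Q, F, K, Z, J}: 74 + 106 = 180
  {Q} + {M, F, K, Z, J}: 32 + 114 = 146
  {M, Q} + {F, K, Z, J}: 91 + 84 = 175
  {F} + {M, Q, K, Z, J}: 10 + 136 = 146
  {M, F} + {Q, K, Z, J}: 74 + 106 = 180
  {Q, F} + {M, K, Z, J}: 32 + 110 = 142
  … (31 splits in total)
Best: vehicle 1 O → Q → F → O = 32; vehicle 2 O → K → Z → M → J → O = 110; combined 142.

142 miles — the smallest possible combined total.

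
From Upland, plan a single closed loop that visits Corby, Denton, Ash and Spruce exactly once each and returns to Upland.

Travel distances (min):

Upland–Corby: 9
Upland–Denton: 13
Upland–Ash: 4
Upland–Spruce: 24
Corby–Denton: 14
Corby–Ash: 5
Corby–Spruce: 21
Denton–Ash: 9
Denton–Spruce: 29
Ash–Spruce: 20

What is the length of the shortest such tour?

There are 12 distinct closed tours to check (reversals are equivalent).
Upland-Corby-Denton-Ash-Spruce-Upland: 9+14+9+20+24 = 76
Upland-Corby-Denton-Spruce-Ash-Upland: 9+14+29+20+4 = 76
Upland-Corby-Ash-Denton-Spruce-Upland: 9+5+9+29+24 = 76
Upland-Corby-Ash-Spruce-Denton-Upland: 9+5+20+29+13 = 76
Upland-Corby-Spruce-Denton-Ash-Upland: 9+21+29+9+4 = 72
Upland-Corby-Spruce-Ash-Denton-Upland: 9+21+20+9+13 = 72
Upland-Denton-Corby-Ash-Spruce-Upland: 13+14+5+20+24 = 76
Upland-Denton-Corby-Spruce-Ash-Upland: 13+14+21+20+4 = 72
Upland-Denton-Ash-Corby-Spruce-Upland: 13+9+5+21+24 = 72
Upland-Denton-Spruce-Corby-Ash-Upland: 13+29+21+5+4 = 72
Upland-Ash-Corby-Denton-Spruce-Upland: 4+5+14+29+24 = 76
Upland-Ash-Denton-Corby-Spruce-Upland: 4+9+14+21+24 = 72
The minimum is 72.
One optimal route: Upland → Corby → Spruce → Denton → Ash → Upland (or its reverse).

72 min — the shortest possible round trip.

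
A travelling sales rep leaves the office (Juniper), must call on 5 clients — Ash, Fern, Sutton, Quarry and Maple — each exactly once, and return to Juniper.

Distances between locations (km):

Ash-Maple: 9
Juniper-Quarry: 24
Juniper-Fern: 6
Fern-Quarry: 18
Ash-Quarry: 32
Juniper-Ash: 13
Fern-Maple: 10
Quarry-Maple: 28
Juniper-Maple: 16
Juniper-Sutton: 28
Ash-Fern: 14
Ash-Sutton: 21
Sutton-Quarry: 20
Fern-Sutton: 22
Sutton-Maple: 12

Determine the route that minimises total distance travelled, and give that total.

There are 60 distinct closed tours to check (reversals are equivalent).
Juniper - Ash - Fern - Sutton - Quarry - Maple - Juniper: 13+14+22+20+28+16 = 113
Juniper - Ash - Fern - Sutton - Maple - Quarry - Juniper: 13+14+22+12+28+24 = 113
Juniper - Ash - Fern - Quarry - Sutton - Maple - Juniper: 13+14+18+20+12+16 = 93
Juniper - Ash - Fern - Quarry - Maple - Sutton - Juniper: 13+14+18+28+12+28 = 113
Juniper - Ash - Fern - Maple - Sutton - Quarry - Juniper: 13+14+10+12+20+24 = 93
Juniper - Ash - Fern - Maple - Quarry - Sutton - Juniper: 13+14+10+28+20+28 = 113
Juniper - Ash - Sutton - Fern - Quarry - Maple - Juniper: 13+21+22+18+28+16 = 118
Juniper - Ash - Sutton - Fern - Maple - Quarry - Juniper: 13+21+22+10+28+24 = 118
Juniper - Ash - Sutton - Quarry - Fern - Maple - Juniper: 13+21+20+18+10+16 = 98
Juniper - Ash - Sutton - Quarry - Maple - Fern - Juniper: 13+21+20+28+10+6 = 98
Juniper - Ash - Sutton - Maple - Fern - Quarry - Juniper: 13+21+12+10+18+24 = 98
Juniper - Ash - Sutton - Maple - Quarry - Fern - Juniper: 13+21+12+28+18+6 = 98
Juniper - Ash - Quarry - Fern - Sutton - Maple - Juniper: 13+32+18+22+12+16 = 113
Juniper - Ash - Quarry - Fern - Maple - Sutton - Juniper: 13+32+18+10+12+28 = 113
… (46 more)
Juniper - Ash - Maple - Sutton - Quarry - Fern - Juniper: 13+9+12+20+18+6 = 78  ← best
The minimum is 78.
One optimal route: Juniper → Ash → Maple → Sutton → Quarry → Fern → Juniper (or its reverse).

78 km — the shortest possible round trip.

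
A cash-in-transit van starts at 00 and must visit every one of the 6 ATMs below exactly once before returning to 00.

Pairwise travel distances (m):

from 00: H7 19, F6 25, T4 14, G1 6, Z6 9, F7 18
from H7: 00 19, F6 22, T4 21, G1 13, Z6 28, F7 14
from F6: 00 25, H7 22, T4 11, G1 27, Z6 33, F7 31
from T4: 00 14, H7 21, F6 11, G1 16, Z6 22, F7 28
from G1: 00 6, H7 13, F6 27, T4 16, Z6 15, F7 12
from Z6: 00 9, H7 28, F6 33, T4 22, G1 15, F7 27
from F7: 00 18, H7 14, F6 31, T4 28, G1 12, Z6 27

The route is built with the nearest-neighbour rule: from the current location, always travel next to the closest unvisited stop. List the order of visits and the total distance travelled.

From 00: distances to unvisited — G1=6, Z6=9, T4=14, F7=18, H7=19, F6=25. Nearest is G1 (6).
From G1: distances to unvisited — F7=12, H7=13, Z6=15, T4=16, F6=27. Nearest is F7 (12).
From F7: distances to unvisited — H7=14, Z6=27, T4=28, F6=31. Nearest is H7 (14).
From H7: distances to unvisited — T4=21, F6=22, Z6=28. Nearest is T4 (21).
From T4: distances to unvisited — F6=11, Z6=22. Nearest is F6 (11).
From F6: distances to unvisited — Z6=33. Nearest is Z6 (33).
Return Z6→00: 9.
Total = 6 + 12 + 14 + 21 + 11 + 33 + 9 = 106.

Total distance 106 m via the nearest-neighbour route 00 → G1 → F7 → H7 → T4 → F6 → Z6 → 00.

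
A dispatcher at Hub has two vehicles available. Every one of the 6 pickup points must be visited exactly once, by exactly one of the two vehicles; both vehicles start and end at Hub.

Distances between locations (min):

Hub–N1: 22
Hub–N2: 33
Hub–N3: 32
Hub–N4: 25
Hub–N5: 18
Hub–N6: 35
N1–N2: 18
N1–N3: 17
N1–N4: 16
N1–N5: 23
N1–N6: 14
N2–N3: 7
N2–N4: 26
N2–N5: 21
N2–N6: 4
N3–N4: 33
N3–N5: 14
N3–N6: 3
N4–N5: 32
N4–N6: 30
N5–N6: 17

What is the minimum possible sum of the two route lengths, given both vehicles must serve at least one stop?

129 min — the smallest possible combined total.

There are 2^5 − 1 = 31 ways to divide the 6 stops into two non-empty groups. For each, the best each vehicle can do is its own shortest tour through its group:
  {N1} + {N2, N3, N4, N5, N6}: 44 + 90 = 134
  {N2} + {N1, N3, N4, N5, N6}: 66 + 90 = 156
  {N1, N2} + {N3, N4, N5, N6}: 73 + 90 = 163
  {N3} + {N1, N2, N4, N5, N6}: 64 + 98 = 162
  {N1, N3} + {N2, N4, N5, N6}: 71 + 90 = 161
  {N2, N3} + {N1, N4, N5, N6}: 72 + 90 = 162
  … (31 splits in total)
  {N4} + {N1, N2, N3, N5, N6}: 50 + 79 = 129  ← best
Best: vehicle 1 Hub → N4 → Hub = 50; vehicle 2 Hub → N1 → N2 → N6 → N3 → N5 → Hub = 79; combined 129.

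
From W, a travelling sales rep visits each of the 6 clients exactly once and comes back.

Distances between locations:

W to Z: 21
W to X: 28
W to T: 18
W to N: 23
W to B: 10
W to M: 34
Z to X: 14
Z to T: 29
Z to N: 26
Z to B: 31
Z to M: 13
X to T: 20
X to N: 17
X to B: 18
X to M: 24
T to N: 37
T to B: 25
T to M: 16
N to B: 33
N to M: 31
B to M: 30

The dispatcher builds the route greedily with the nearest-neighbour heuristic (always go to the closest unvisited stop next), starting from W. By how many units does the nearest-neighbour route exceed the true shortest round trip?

13 longer than the optimal tour.

From W: B=10, T=18, Z=21, N=23, X=28, M=34 → choose B (10).
From B: X=18, T=25, M=30, Z=31, N=33 → choose X (18).
From X: Z=14, N=17, T=20, M=24 → choose Z (14).
From Z: M=13, N=26, T=29 → choose M (13).
From M: T=16, N=31 → choose T (16).
From T: N=37 → choose N (37).
NN route W → B → X → Z → M → T → N → W costs 131.
Optimal: W → T → M → Z → N → X → B → W costs 118 (by enumerating all 360 distinct tours).
Excess = 131 − 118 = 13.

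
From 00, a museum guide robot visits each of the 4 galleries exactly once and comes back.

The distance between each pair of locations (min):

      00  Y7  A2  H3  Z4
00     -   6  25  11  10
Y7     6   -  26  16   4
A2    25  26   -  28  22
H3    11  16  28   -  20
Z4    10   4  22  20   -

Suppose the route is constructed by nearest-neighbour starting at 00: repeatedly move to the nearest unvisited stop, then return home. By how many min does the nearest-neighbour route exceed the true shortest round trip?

12 min longer than the optimal tour.

00: Y7=6, Z4=10, H3=11, A2=25 ⇒ Y7
Y7: Z4=4, H3=16, A2=26 ⇒ Z4
Z4: H3=20, A2=22 ⇒ H3
H3: A2=28 ⇒ A2
NN route 00 → Y7 → Z4 → H3 → A2 → 00 costs 83.
Optimal: 00 → Y7 → Z4 → A2 → H3 → 00 costs 71 (by enumerating all 12 distinct tours).
Excess = 83 − 71 = 12.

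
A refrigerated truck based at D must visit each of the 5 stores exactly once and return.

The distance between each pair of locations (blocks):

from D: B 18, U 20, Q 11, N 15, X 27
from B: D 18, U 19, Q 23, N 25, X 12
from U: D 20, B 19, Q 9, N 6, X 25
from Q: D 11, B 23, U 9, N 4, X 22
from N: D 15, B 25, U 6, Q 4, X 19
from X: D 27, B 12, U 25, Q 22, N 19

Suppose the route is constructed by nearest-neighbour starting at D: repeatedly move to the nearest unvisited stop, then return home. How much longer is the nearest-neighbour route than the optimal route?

D: Q=11, N=15, B=18, U=20, X=27 ⇒ Q
Q: N=4, U=9, X=22, B=23 ⇒ N
N: U=6, X=19, B=25 ⇒ U
U: B=19, X=25 ⇒ B
B: X=12 ⇒ X
NN route D → Q → N → U → B → X → D costs 79.
Optimal: D → B → X → N → U → Q → D costs 75 (by enumerating all 60 distinct tours).
Excess = 79 − 75 = 4.

Excess over optimum: 4 blocks.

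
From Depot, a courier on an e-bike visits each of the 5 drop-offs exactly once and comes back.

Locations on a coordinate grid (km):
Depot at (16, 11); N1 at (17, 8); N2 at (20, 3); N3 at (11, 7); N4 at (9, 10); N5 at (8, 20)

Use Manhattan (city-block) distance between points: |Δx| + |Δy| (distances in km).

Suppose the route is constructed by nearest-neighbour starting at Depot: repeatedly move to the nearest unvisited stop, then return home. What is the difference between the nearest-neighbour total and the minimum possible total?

Excess over optimum: 10 km.

From Depot: N1=4, N4=8, N3=9, N2=12, N5=17 → choose N1 (4).
From N1: N3=7, N2=8, N4=10, N5=21 → choose N3 (7).
From N3: N4=5, N2=13, N5=16 → choose N4 (5).
From N4: N5=11, N2=18 → choose N5 (11).
From N5: N2=29 → choose N2 (29).
NN route Depot → N1 → N3 → N4 → N5 → N2 → Depot costs 68.
Optimal: Depot → N1 → N2 → N3 → N4 → N5 → Depot costs 58 (by enumerating all 60 distinct tours).
Excess = 68 − 58 = 10.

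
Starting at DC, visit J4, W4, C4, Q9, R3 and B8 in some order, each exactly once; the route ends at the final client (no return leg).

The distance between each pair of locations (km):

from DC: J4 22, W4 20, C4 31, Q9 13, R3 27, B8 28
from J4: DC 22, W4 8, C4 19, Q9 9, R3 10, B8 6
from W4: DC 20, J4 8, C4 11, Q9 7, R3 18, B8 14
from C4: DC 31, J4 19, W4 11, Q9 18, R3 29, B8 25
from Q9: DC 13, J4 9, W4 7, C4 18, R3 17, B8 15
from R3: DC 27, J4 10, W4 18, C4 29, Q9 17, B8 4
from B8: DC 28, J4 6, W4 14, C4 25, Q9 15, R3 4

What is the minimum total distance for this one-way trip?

There are 6! = 720 possible orderings.
DC - J4 - W4 - C4 - Q9 - R3 - B8: 22+8+11+18+17+4 = 80
DC - J4 - W4 - C4 - Q9 - B8 - R3: 22+8+11+18+15+4 = 78
DC - J4 - W4 - C4 - R3 - Q9 - B8: 22+8+11+29+17+15 = 102
DC - J4 - W4 - C4 - R3 - B8 - Q9: 22+8+11+29+4+15 = 89
DC - J4 - W4 - C4 - B8 - Q9 - R3: 22+8+11+25+15+17 = 98
DC - J4 - W4 - C4 - B8 - R3 - Q9: 22+8+11+25+4+17 = 87
DC - J4 - W4 - Q9 - C4 - R3 - B8: 22+8+7+18+29+4 = 88
DC - J4 - W4 - Q9 - C4 - B8 - R3: 22+8+7+18+25+4 = 84
… (712 more)
DC - Q9 - R3 - B8 - J4 - W4 - C4: 13+17+4+6+8+11 = 59  ← best
The minimum is 59.
One shortest path: DC → Q9 → R3 → B8 → J4 → W4 → C4.

Shortest open route: 59 km.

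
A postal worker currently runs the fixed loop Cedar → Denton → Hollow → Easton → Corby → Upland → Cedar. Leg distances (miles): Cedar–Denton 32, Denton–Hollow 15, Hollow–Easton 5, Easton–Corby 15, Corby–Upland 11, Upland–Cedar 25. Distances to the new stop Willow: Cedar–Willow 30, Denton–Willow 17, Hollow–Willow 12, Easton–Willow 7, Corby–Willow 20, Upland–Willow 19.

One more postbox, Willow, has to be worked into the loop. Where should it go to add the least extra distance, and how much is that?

Minimum extra distance: 12 miles, inserting Willow between Easton and Corby.

Insertion cost between consecutive stops i–j is d(i,Willow) + d(Willow,j) − d(i,j):
  between Cedar and Denton: 30 + 17 − 32 = 15
  between Denton and Hollow: 17 + 12 − 15 = 14
  between Hollow and Easton: 12 + 7 − 5 = 14
  between Easton and Corby: 7 + 20 − 15 = 12
  between Corby and Upland: 20 + 19 − 11 = 28
  between Upland and Cedar: 19 + 30 − 25 = 24
Cheapest insertion is between Easton and Corby, adding 12.
New total = 103 + 12 = 115.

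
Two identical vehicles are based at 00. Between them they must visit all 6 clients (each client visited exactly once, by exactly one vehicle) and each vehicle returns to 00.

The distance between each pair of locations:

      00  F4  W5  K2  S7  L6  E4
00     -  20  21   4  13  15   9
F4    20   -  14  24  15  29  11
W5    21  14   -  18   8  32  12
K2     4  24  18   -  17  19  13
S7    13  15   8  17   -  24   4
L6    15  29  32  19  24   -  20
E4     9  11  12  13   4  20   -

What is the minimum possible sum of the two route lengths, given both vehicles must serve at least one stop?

There are 2^5 − 1 = 31 ways to divide the 6 stops into two non-empty groups. For each, the best each vehicle can do is its own shortest tour through its group:
  {F4} + {W5, K2, S7, L6, E4}: 40 + 69 = 109
  {W5} + {F4, K2, S7, L6, E4}: 42 + 80 = 122
  {F4, W5} + {K2, S7, L6, E4}: 55 + 60 = 115
  {K2} + {F4, W5, S7, L6, E4}: 8 + 79 = 87
  {F4, K2} + {W5, S7, L6, E4}: 48 + 68 = 116
  {W5, K2} + {F4, S7, L6, E4}: 43 + 72 = 115
  … (31 splits in total)
Best: vehicle 1 00 → K2 → 00 = 8; vehicle 2 00 → L6 → F4 → W5 → S7 → E4 → 00 = 79; combined 87.

87 — the smallest possible combined total.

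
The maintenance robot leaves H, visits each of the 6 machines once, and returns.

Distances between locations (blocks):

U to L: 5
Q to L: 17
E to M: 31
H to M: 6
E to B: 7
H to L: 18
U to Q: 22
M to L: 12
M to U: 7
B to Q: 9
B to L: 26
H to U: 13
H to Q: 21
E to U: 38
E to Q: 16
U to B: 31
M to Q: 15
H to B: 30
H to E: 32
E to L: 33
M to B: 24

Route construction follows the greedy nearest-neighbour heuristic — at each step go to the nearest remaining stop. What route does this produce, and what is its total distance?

From H: distances to unvisited — M=6, U=13, L=18, Q=21, B=30, E=32. Nearest is M (6).
From M: distances to unvisited — U=7, L=12, Q=15, B=24, E=31. Nearest is U (7).
From U: distances to unvisited — L=5, Q=22, B=31, E=38. Nearest is L (5).
From L: distances to unvisited — Q=17, B=26, E=33. Nearest is Q (17).
From Q: distances to unvisited — B=9, E=16. Nearest is B (9).
From B: distances to unvisited — E=7. Nearest is E (7).
Return E→H: 32.
Total = 6 + 7 + 5 + 17 + 9 + 7 + 32 = 83.

83 blocks along H → M → U → L → Q → B → E → H.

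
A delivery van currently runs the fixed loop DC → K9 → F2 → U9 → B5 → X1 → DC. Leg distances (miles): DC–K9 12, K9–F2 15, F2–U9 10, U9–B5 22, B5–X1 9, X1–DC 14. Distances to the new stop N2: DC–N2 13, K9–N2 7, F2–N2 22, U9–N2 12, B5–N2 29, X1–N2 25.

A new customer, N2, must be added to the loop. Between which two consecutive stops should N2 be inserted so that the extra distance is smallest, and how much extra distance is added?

Insertion cost between consecutive stops i–j is d(i,N2) + d(N2,j) − d(i,j):
  between DC and K9: 13 + 7 − 12 = 8
  between K9 and F2: 7 + 22 − 15 = 14
  between F2 and U9: 22 + 12 − 10 = 24
  between U9 and B5: 12 + 29 − 22 = 19
  between B5 and X1: 29 + 25 − 9 = 45
  between X1 and DC: 25 + 13 − 14 = 24
Cheapest insertion is between DC and K9, adding 8.
New total = 82 + 8 = 90.

+8 miles — insert N2 between DC and K9.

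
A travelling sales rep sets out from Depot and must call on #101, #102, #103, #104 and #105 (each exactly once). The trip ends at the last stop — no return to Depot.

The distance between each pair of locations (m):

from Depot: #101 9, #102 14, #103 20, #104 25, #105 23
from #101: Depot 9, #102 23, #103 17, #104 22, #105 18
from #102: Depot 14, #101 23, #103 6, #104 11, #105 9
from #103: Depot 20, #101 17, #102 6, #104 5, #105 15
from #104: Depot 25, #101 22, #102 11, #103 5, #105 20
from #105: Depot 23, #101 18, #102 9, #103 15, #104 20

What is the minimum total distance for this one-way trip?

Shortest open route: 47 m.

There are 5! = 120 possible orderings.
Depot - #101 - #102 - #103 - #104 - #105: 9+23+6+5+20 = 63
Depot - #101 - #102 - #103 - #105 - #104: 9+23+6+15+20 = 73
Depot - #101 - #102 - #104 - #103 - #105: 9+23+11+5+15 = 63
Depot - #101 - #102 - #104 - #105 - #103: 9+23+11+20+15 = 78
Depot - #101 - #102 - #105 - #103 - #104: 9+23+9+15+5 = 61
Depot - #101 - #102 - #105 - #104 - #103: 9+23+9+20+5 = 66
Depot - #101 - #103 - #102 - #104 - #105: 9+17+6+11+20 = 63
Depot - #101 - #103 - #102 - #105 - #104: 9+17+6+9+20 = 61
Depot - #101 - #103 - #104 - #102 - #105: 9+17+5+11+9 = 51
Depot - #101 - #103 - #104 - #105 - #102: 9+17+5+20+9 = 60
Depot - #101 - #103 - #105 - #102 - #104: 9+17+15+9+11 = 61
Depot - #101 - #103 - #105 - #104 - #102: 9+17+15+20+11 = 72
Depot - #101 - #104 - #102 - #103 - #105: 9+22+11+6+15 = 63
Depot - #101 - #104 - #102 - #105 - #103: 9+22+11+9+15 = 66
… (106 more)
Depot - #101 - #105 - #102 - #103 - #104: 9+18+9+6+5 = 47  ← best
The minimum is 47.
One shortest path: Depot → #101 → #105 → #102 → #103 → #104.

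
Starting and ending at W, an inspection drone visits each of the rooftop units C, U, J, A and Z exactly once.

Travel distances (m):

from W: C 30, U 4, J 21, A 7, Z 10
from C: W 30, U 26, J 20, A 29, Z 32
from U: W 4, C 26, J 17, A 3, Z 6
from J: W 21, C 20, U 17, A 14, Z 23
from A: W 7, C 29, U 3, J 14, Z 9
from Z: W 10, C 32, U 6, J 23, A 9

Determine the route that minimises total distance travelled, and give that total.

Minimum total distance: 83 m.

With 5 stops there are 5!/2 = 60 distinct round trips (a route and its reverse cost the same).
W-C-U-J-A-Z-W: 30+26+17+14+9+10 = 106
W-C-U-J-Z-A-W: 30+26+17+23+9+7 = 112
W-C-U-A-J-Z-W: 30+26+3+14+23+10 = 106
W-C-U-A-Z-J-W: 30+26+3+9+23+21 = 112
W-C-U-Z-J-A-W: 30+26+6+23+14+7 = 106
W-C-U-Z-A-J-W: 30+26+6+9+14+21 = 106
W-C-J-U-A-Z-W: 30+20+17+3+9+10 = 89
W-C-J-U-Z-A-W: 30+20+17+6+9+7 = 89
W-C-J-A-U-Z-W: 30+20+14+3+6+10 = 83
W-C-J-A-Z-U-W: 30+20+14+9+6+4 = 83
W-C-J-Z-U-A-W: 30+20+23+6+3+7 = 89
W-C-J-Z-A-U-W: 30+20+23+9+3+4 = 89
W-C-A-U-J-Z-W: 30+29+3+17+23+10 = 112
W-C-A-U-Z-J-W: 30+29+3+6+23+21 = 112
… (46 more)
The minimum is 83.
One optimal route: W → C → J → A → U → Z → W (or its reverse).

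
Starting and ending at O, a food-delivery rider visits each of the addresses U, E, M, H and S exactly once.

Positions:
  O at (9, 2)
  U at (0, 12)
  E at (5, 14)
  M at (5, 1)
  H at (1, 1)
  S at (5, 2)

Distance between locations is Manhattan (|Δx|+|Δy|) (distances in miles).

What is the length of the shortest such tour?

44 miles — the shortest possible round trip.

There are 60 distinct closed tours to check (reversals are equivalent).
O→U→E→M→H→S→O: 19+7+13+4+5+4 = 52
O→U→E→M→S→H→O: 19+7+13+1+5+9 = 54
O→U→E→H→M→S→O: 19+7+17+4+1+4 = 52
O→U→E→H→S→M→O: 19+7+17+5+1+5 = 54
O→U→E→S→M→H→O: 19+7+12+1+4+9 = 52
O→U→E→S→H→M→O: 19+7+12+5+4+5 = 52
O→U→M→E→H→S→O: 19+16+13+17+5+4 = 74
O→U→M→E→S→H→O: 19+16+13+12+5+9 = 74
O→U→M→H→E→S→O: 19+16+4+17+12+4 = 72
O→U→M→H→S→E→O: 19+16+4+5+12+16 = 72
O→U→M→S→E→H→O: 19+16+1+12+17+9 = 74
O→U→M→S→H→E→O: 19+16+1+5+17+16 = 74
O→U→H→E→M→S→O: 19+12+17+13+1+4 = 66
O→U→H→E→S→M→O: 19+12+17+12+1+5 = 66
… (46 more)
O→E→U→H→M→S→O: 16+7+12+4+1+4 = 44  ← best
The minimum is 44.
One optimal route: O → E → U → H → M → S → O (or its reverse).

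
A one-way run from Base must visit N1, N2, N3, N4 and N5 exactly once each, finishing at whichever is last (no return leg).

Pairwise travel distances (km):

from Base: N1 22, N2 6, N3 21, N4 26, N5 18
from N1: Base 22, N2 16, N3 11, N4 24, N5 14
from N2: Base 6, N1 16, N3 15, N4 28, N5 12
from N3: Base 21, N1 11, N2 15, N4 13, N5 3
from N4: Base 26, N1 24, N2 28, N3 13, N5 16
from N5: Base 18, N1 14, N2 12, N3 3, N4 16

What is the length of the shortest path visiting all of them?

Shortest open route: 52 km.

There are 5! = 120 possible orderings.
Base - N1 - N2 - N3 - N4 - N5: 22+16+15+13+16 = 82
Base - N1 - N2 - N3 - N5 - N4: 22+16+15+3+16 = 72
Base - N1 - N2 - N4 - N3 - N5: 22+16+28+13+3 = 82
Base - N1 - N2 - N4 - N5 - N3: 22+16+28+16+3 = 85
Base - N1 - N2 - N5 - N3 - N4: 22+16+12+3+13 = 66
Base - N1 - N2 - N5 - N4 - N3: 22+16+12+16+13 = 79
Base - N1 - N3 - N2 - N4 - N5: 22+11+15+28+16 = 92
Base - N1 - N3 - N2 - N5 - N4: 22+11+15+12+16 = 76
Base - N1 - N3 - N4 - N2 - N5: 22+11+13+28+12 = 86
Base - N1 - N3 - N4 - N5 - N2: 22+11+13+16+12 = 74
Base - N1 - N3 - N5 - N2 - N4: 22+11+3+12+28 = 76
Base - N1 - N3 - N5 - N4 - N2: 22+11+3+16+28 = 80
Base - N1 - N4 - N2 - N3 - N5: 22+24+28+15+3 = 92
Base - N1 - N4 - N2 - N5 - N3: 22+24+28+12+3 = 89
… (106 more)
Base - N2 - N1 - N3 - N5 - N4: 6+16+11+3+16 = 52  ← best
The minimum is 52.
One shortest path: Base → N2 → N1 → N3 → N5 → N4.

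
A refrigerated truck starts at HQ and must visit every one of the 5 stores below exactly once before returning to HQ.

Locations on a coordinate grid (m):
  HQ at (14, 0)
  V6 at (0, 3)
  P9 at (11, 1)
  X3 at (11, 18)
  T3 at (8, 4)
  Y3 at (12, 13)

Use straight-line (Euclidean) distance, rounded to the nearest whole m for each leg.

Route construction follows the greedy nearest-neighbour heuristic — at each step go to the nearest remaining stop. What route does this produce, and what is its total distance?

Total distance 54 m via the nearest-neighbour route HQ → P9 → T3 → V6 → Y3 → X3 → HQ.

HQ → [P9:3 / T3:7 / Y3:13 / V6:14 / X3:18] → P9 (3)
P9 → [T3:4 / V6:11 / Y3:12 / X3:17] → T3 (4)
T3 → [V6:8 / Y3:10 / X3:14] → V6 (8)
V6 → [Y3:16 / X3:19] → Y3 (16)
Y3 → [X3:5] → X3 (5)
Return X3→HQ: 18.
Total = 3 + 4 + 8 + 16 + 5 + 18 = 54.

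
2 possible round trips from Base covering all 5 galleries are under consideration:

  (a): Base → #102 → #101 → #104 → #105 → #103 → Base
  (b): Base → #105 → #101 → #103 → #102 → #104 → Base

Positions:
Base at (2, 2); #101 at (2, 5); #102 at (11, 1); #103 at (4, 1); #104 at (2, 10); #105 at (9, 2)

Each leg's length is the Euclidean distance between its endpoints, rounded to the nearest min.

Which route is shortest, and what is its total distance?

(a): 9 + 10 + 5 + 11 + 5 + 2 = 42
(b): 7 + 8 + 4 + 7 + 13 + 8 = 47

42 min — (a) is the shortest.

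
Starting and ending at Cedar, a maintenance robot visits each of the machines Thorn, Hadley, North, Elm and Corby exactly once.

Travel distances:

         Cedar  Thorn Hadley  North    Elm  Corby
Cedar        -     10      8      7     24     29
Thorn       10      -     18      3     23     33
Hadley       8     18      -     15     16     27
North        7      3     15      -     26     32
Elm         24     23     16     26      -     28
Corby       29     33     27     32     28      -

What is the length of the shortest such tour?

Minimum total distance: 95.

With 5 stops there are 5!/2 = 60 distinct round trips (a route and its reverse cost the same).
Cedar-Thorn-Hadley-North-Elm-Corby-Cedar: 10+18+15+26+28+29 = 126
Cedar-Thorn-Hadley-North-Corby-Elm-Cedar: 10+18+15+32+28+24 = 127
Cedar-Thorn-Hadley-Elm-North-Corby-Cedar: 10+18+16+26+32+29 = 131
Cedar-Thorn-Hadley-Elm-Corby-North-Cedar: 10+18+16+28+32+7 = 111
Cedar-Thorn-Hadley-Corby-North-Elm-Cedar: 10+18+27+32+26+24 = 137
Cedar-Thorn-Hadley-Corby-Elm-North-Cedar: 10+18+27+28+26+7 = 116
Cedar-Thorn-North-Hadley-Elm-Corby-Cedar: 10+3+15+16+28+29 = 101
Cedar-Thorn-North-Hadley-Corby-Elm-Cedar: 10+3+15+27+28+24 = 107
Cedar-Thorn-North-Elm-Hadley-Corby-Cedar: 10+3+26+16+27+29 = 111
Cedar-Thorn-North-Elm-Corby-Hadley-Cedar: 10+3+26+28+27+8 = 102
Cedar-Thorn-North-Corby-Hadley-Elm-Cedar: 10+3+32+27+16+24 = 112
Cedar-Thorn-North-Corby-Elm-Hadley-Cedar: 10+3+32+28+16+8 = 97
Cedar-Thorn-Elm-Hadley-North-Corby-Cedar: 10+23+16+15+32+29 = 125
Cedar-Thorn-Elm-Hadley-Corby-North-Cedar: 10+23+16+27+32+7 = 115
… (46 more)
Cedar-Hadley-Elm-Corby-Thorn-North-Cedar: 8+16+28+33+3+7 = 95  ← best
The minimum is 95.
One optimal route: Cedar → Hadley → Elm → Corby → Thorn → North → Cedar (or its reverse).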